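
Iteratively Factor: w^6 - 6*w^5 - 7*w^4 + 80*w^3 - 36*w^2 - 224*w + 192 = (w - 4)*(w^5 - 2*w^4 - 15*w^3 + 20*w^2 + 44*w - 48) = (w - 4)^2*(w^4 + 2*w^3 - 7*w^2 - 8*w + 12) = (w - 4)^2*(w - 2)*(w^3 + 4*w^2 + w - 6) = (w - 4)^2*(w - 2)*(w + 3)*(w^2 + w - 2) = (w - 4)^2*(w - 2)*(w - 1)*(w + 3)*(w + 2)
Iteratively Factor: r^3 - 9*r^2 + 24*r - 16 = (r - 4)*(r^2 - 5*r + 4) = (r - 4)^2*(r - 1)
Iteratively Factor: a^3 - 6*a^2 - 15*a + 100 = (a - 5)*(a^2 - a - 20) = (a - 5)^2*(a + 4)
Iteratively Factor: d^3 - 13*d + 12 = (d - 3)*(d^2 + 3*d - 4) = (d - 3)*(d + 4)*(d - 1)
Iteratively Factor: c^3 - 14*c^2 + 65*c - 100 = (c - 5)*(c^2 - 9*c + 20) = (c - 5)^2*(c - 4)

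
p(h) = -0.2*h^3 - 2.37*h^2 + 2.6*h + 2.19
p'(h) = -0.6*h^2 - 4.74*h + 2.6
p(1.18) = 1.63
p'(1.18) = -3.83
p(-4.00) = -33.33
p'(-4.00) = 11.96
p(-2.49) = -15.89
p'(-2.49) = 10.68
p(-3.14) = -23.15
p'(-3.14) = 11.57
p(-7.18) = -64.63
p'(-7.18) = 5.70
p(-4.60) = -40.45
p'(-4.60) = 11.71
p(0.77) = 2.70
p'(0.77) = -1.41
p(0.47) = 2.87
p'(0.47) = 0.24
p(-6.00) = -55.53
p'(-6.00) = 9.44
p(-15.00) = 104.94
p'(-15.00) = -61.30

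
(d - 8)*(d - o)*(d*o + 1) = d^3*o - d^2*o^2 - 8*d^2*o + d^2 + 8*d*o^2 - d*o - 8*d + 8*o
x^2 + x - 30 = (x - 5)*(x + 6)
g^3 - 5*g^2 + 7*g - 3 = (g - 3)*(g - 1)^2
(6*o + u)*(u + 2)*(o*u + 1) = 6*o^2*u^2 + 12*o^2*u + o*u^3 + 2*o*u^2 + 6*o*u + 12*o + u^2 + 2*u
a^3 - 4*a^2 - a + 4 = (a - 4)*(a - 1)*(a + 1)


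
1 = 1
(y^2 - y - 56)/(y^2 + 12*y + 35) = (y - 8)/(y + 5)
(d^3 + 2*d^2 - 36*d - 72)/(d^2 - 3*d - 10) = (d^2 - 36)/(d - 5)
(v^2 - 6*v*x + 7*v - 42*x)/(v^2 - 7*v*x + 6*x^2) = (-v - 7)/(-v + x)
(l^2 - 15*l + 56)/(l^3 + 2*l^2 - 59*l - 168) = (l - 7)/(l^2 + 10*l + 21)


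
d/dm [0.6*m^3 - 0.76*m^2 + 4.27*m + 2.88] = 1.8*m^2 - 1.52*m + 4.27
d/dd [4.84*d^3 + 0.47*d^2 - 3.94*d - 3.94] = 14.52*d^2 + 0.94*d - 3.94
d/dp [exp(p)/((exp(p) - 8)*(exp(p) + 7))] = (-exp(2*p) - 56)*exp(p)/(exp(4*p) - 2*exp(3*p) - 111*exp(2*p) + 112*exp(p) + 3136)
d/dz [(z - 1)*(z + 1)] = 2*z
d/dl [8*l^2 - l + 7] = 16*l - 1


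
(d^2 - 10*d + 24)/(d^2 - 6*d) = (d - 4)/d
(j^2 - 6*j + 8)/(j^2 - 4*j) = (j - 2)/j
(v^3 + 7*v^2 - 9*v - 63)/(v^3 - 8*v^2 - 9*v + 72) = (v + 7)/(v - 8)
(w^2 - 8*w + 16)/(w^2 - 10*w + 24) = (w - 4)/(w - 6)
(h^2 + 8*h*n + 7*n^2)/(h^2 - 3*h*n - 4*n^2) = (h + 7*n)/(h - 4*n)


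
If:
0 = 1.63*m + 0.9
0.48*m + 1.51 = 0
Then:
No Solution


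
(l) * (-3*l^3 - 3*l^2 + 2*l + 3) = -3*l^4 - 3*l^3 + 2*l^2 + 3*l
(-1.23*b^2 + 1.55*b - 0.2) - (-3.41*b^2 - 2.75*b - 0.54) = 2.18*b^2 + 4.3*b + 0.34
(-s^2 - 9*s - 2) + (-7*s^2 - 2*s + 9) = -8*s^2 - 11*s + 7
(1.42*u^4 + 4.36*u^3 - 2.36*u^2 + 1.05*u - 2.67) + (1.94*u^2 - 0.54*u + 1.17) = 1.42*u^4 + 4.36*u^3 - 0.42*u^2 + 0.51*u - 1.5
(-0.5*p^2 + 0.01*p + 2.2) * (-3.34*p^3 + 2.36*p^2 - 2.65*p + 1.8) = 1.67*p^5 - 1.2134*p^4 - 5.9994*p^3 + 4.2655*p^2 - 5.812*p + 3.96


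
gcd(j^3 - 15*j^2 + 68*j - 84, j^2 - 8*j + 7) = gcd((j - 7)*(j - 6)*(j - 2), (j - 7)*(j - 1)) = j - 7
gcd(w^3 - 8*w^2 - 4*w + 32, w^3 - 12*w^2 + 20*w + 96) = w^2 - 6*w - 16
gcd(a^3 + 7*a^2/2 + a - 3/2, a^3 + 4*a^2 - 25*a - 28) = a + 1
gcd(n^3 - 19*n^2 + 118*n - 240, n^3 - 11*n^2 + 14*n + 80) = n^2 - 13*n + 40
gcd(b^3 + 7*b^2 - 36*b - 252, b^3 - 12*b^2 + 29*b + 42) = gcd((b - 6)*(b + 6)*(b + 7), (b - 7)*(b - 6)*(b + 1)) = b - 6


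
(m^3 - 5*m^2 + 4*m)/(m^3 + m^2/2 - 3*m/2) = 2*(m - 4)/(2*m + 3)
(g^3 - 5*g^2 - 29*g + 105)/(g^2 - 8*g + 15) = (g^2 - 2*g - 35)/(g - 5)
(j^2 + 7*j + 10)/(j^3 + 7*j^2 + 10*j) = 1/j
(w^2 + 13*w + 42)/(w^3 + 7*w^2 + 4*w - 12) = (w + 7)/(w^2 + w - 2)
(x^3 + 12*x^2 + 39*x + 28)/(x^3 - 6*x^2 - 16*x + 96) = (x^2 + 8*x + 7)/(x^2 - 10*x + 24)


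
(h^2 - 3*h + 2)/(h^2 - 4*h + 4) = (h - 1)/(h - 2)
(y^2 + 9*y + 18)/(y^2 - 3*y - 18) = (y + 6)/(y - 6)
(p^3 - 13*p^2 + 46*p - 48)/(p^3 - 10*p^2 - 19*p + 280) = (p^2 - 5*p + 6)/(p^2 - 2*p - 35)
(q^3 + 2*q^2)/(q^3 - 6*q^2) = (q + 2)/(q - 6)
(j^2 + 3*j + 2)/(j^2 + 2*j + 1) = (j + 2)/(j + 1)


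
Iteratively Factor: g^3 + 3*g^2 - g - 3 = (g + 3)*(g^2 - 1) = (g + 1)*(g + 3)*(g - 1)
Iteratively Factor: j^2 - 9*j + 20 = (j - 4)*(j - 5)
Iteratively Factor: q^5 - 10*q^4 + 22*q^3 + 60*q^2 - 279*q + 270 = (q + 3)*(q^4 - 13*q^3 + 61*q^2 - 123*q + 90) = (q - 5)*(q + 3)*(q^3 - 8*q^2 + 21*q - 18) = (q - 5)*(q - 3)*(q + 3)*(q^2 - 5*q + 6) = (q - 5)*(q - 3)^2*(q + 3)*(q - 2)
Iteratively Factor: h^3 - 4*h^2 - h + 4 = (h + 1)*(h^2 - 5*h + 4) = (h - 4)*(h + 1)*(h - 1)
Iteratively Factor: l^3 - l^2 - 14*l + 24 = (l - 2)*(l^2 + l - 12) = (l - 2)*(l + 4)*(l - 3)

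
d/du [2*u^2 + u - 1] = 4*u + 1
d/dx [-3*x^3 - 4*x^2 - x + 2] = -9*x^2 - 8*x - 1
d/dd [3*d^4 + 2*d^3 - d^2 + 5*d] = 12*d^3 + 6*d^2 - 2*d + 5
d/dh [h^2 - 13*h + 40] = 2*h - 13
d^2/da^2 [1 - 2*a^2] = -4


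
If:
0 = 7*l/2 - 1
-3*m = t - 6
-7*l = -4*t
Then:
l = 2/7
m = 11/6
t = 1/2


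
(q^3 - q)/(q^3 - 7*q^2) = (q^2 - 1)/(q*(q - 7))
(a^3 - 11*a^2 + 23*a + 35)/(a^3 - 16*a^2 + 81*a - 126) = (a^2 - 4*a - 5)/(a^2 - 9*a + 18)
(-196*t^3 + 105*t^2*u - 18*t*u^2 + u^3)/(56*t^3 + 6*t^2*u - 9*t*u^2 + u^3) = (-7*t + u)/(2*t + u)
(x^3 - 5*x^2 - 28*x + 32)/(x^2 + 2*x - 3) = (x^2 - 4*x - 32)/(x + 3)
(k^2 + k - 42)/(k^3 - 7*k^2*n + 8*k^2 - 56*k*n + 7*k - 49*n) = (k - 6)/(k^2 - 7*k*n + k - 7*n)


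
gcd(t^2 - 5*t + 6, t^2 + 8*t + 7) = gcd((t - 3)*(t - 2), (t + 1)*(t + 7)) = 1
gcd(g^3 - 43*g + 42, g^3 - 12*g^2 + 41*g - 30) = g^2 - 7*g + 6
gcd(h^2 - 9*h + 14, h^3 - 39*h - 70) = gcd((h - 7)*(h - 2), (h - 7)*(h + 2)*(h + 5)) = h - 7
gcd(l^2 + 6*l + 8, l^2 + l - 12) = l + 4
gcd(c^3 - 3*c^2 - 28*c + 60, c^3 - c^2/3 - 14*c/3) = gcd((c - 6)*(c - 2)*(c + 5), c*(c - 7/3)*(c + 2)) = 1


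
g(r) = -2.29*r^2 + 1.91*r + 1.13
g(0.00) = 1.13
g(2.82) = -11.69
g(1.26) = -0.10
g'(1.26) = -3.86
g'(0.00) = 1.91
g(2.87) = -12.25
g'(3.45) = -13.89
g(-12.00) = -351.55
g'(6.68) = -28.68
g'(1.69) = -5.83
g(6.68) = -88.30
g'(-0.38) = 3.65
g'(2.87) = -11.23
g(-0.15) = 0.79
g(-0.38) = 0.07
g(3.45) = -19.54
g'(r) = 1.91 - 4.58*r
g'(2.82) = -11.01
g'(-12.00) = 56.87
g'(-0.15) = 2.60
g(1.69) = -2.18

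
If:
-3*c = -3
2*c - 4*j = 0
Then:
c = 1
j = 1/2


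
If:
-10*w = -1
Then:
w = 1/10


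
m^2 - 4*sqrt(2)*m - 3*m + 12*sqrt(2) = (m - 3)*(m - 4*sqrt(2))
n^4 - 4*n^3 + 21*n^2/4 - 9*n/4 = n*(n - 3/2)^2*(n - 1)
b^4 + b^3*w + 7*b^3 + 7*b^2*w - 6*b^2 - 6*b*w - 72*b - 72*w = (b - 3)*(b + 4)*(b + 6)*(b + w)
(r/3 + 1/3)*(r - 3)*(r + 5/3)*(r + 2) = r^4/3 + 5*r^3/9 - 7*r^2/3 - 53*r/9 - 10/3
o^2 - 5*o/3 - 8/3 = (o - 8/3)*(o + 1)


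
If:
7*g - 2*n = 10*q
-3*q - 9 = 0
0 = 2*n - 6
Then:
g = -24/7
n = 3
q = -3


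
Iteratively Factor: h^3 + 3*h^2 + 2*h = (h + 1)*(h^2 + 2*h) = (h + 1)*(h + 2)*(h)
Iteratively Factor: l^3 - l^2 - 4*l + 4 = (l - 1)*(l^2 - 4) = (l - 2)*(l - 1)*(l + 2)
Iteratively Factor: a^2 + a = (a)*(a + 1)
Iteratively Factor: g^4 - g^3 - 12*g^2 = (g - 4)*(g^3 + 3*g^2) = g*(g - 4)*(g^2 + 3*g) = g^2*(g - 4)*(g + 3)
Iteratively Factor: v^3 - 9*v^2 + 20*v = (v)*(v^2 - 9*v + 20) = v*(v - 5)*(v - 4)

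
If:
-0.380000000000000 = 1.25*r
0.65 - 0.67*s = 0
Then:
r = -0.30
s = 0.97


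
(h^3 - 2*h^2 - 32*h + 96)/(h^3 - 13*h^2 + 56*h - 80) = (h + 6)/(h - 5)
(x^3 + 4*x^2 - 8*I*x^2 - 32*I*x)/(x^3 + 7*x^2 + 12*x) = (x - 8*I)/(x + 3)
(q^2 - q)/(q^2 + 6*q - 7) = q/(q + 7)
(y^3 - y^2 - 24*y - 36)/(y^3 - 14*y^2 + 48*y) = (y^2 + 5*y + 6)/(y*(y - 8))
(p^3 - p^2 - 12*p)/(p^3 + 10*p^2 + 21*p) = (p - 4)/(p + 7)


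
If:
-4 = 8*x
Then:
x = -1/2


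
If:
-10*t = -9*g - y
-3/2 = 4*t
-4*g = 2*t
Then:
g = 3/16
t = -3/8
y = -87/16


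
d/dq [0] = 0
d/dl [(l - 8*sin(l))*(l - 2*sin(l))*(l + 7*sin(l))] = -3*l^2*cos(l) + 3*l^2 - 6*l*sin(l) - 54*l*sin(2*l) + 336*sin(l)^2*cos(l) - 54*sin(l)^2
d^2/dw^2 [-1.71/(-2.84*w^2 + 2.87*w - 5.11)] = (-27.584352*w^2 + 27.875736*w + 1.71*(5.68*w - 2.87)*(11.36*w - 5.74) - 49.632408)/(2.84*w^2 - 2.87*w + 5.11)^3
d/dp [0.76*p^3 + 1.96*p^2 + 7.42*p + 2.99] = 2.28*p^2 + 3.92*p + 7.42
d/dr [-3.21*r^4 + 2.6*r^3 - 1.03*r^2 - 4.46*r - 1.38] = -12.84*r^3 + 7.8*r^2 - 2.06*r - 4.46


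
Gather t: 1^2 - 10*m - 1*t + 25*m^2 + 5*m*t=25*m^2 - 10*m + t*(5*m - 1) + 1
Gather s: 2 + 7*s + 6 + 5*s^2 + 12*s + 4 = 5*s^2 + 19*s + 12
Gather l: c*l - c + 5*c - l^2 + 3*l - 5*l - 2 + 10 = 4*c - l^2 + l*(c - 2) + 8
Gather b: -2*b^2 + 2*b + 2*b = -2*b^2 + 4*b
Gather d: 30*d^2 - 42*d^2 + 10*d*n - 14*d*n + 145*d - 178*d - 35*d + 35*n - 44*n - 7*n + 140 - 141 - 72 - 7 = -12*d^2 + d*(-4*n - 68) - 16*n - 80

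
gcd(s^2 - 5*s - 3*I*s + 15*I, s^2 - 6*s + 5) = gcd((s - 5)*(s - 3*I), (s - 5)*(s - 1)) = s - 5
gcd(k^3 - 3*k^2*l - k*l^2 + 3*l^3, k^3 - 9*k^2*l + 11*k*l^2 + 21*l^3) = k^2 - 2*k*l - 3*l^2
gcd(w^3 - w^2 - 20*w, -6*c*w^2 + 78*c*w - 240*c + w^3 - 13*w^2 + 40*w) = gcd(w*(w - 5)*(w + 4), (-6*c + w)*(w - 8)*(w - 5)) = w - 5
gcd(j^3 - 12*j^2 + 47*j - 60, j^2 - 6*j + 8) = j - 4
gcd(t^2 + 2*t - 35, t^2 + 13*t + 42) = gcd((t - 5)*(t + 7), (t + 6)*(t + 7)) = t + 7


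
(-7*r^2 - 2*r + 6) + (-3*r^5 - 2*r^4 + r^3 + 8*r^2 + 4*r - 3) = -3*r^5 - 2*r^4 + r^3 + r^2 + 2*r + 3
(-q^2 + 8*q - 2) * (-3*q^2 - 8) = 3*q^4 - 24*q^3 + 14*q^2 - 64*q + 16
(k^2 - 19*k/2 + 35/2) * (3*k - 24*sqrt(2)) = 3*k^3 - 24*sqrt(2)*k^2 - 57*k^2/2 + 105*k/2 + 228*sqrt(2)*k - 420*sqrt(2)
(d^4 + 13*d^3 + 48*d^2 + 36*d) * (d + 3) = d^5 + 16*d^4 + 87*d^3 + 180*d^2 + 108*d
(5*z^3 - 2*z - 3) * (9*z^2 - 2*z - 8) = 45*z^5 - 10*z^4 - 58*z^3 - 23*z^2 + 22*z + 24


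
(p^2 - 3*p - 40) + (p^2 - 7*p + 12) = 2*p^2 - 10*p - 28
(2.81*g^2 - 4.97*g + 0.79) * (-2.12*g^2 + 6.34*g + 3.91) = -5.9572*g^4 + 28.3518*g^3 - 22.1975*g^2 - 14.4241*g + 3.0889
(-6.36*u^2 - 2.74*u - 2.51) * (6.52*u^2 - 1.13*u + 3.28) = -41.4672*u^4 - 10.678*u^3 - 34.1298*u^2 - 6.1509*u - 8.2328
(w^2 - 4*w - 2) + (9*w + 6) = w^2 + 5*w + 4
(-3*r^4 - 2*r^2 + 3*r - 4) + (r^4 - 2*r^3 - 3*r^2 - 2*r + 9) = -2*r^4 - 2*r^3 - 5*r^2 + r + 5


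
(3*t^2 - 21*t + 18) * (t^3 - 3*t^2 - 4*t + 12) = 3*t^5 - 30*t^4 + 69*t^3 + 66*t^2 - 324*t + 216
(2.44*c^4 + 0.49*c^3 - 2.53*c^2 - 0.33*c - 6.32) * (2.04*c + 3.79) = 4.9776*c^5 + 10.2472*c^4 - 3.3041*c^3 - 10.2619*c^2 - 14.1435*c - 23.9528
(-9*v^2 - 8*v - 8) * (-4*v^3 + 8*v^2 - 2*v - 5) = 36*v^5 - 40*v^4 - 14*v^3 - 3*v^2 + 56*v + 40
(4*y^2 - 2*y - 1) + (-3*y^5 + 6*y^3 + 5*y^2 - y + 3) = -3*y^5 + 6*y^3 + 9*y^2 - 3*y + 2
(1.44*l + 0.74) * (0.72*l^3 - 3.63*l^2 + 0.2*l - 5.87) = 1.0368*l^4 - 4.6944*l^3 - 2.3982*l^2 - 8.3048*l - 4.3438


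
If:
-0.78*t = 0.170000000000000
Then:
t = -0.22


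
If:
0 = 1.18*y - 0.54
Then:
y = 0.46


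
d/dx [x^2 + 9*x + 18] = 2*x + 9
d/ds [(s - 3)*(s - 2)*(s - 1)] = 3*s^2 - 12*s + 11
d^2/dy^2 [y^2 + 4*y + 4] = 2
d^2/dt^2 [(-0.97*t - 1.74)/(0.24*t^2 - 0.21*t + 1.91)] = (-(0.48*t - 0.21)*(0.96*t - 0.42)*(0.97*t + 1.74) + (1.3968*t + 0.4278)*(0.24*t^2 - 0.21*t + 1.91))/(0.24*t^2 - 0.21*t + 1.91)^3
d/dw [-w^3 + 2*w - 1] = 2 - 3*w^2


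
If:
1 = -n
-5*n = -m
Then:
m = -5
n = -1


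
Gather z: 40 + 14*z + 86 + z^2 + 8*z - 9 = z^2 + 22*z + 117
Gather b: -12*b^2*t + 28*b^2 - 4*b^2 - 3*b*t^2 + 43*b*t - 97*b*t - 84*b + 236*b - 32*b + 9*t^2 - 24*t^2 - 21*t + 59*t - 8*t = b^2*(24 - 12*t) + b*(-3*t^2 - 54*t + 120) - 15*t^2 + 30*t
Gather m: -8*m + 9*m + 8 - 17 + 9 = m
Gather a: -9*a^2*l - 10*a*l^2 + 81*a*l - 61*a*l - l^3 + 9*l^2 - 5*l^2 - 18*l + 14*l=-9*a^2*l + a*(-10*l^2 + 20*l) - l^3 + 4*l^2 - 4*l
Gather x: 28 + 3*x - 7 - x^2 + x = -x^2 + 4*x + 21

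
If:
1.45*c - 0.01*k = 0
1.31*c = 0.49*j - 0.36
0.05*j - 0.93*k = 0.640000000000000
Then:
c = -0.00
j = 0.72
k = -0.65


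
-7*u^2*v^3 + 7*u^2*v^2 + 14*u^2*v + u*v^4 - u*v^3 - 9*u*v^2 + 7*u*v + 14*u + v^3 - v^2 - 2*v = (-7*u + v)*(v - 2)*(v + 1)*(u*v + 1)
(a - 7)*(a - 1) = a^2 - 8*a + 7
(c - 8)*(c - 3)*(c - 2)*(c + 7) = c^4 - 6*c^3 - 45*c^2 + 274*c - 336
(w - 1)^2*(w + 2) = w^3 - 3*w + 2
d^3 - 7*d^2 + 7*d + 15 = (d - 5)*(d - 3)*(d + 1)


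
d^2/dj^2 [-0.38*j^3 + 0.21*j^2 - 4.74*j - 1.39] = 0.42 - 2.28*j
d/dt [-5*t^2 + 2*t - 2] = 2 - 10*t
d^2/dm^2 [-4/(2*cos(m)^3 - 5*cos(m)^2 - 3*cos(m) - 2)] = 32*(2*(10*cos(m) - 3*cos(2*m))^2*sin(m)^2 + (3*cos(m) + 20*cos(2*m) - 9*cos(3*m))*(-2*cos(m)^3 + 5*cos(m)^2 + 3*cos(m) + 2)/2)/(3*cos(m) + 5*cos(2*m) - cos(3*m) + 9)^3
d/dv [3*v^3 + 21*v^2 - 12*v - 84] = 9*v^2 + 42*v - 12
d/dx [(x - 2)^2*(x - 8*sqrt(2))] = (x - 2)*(3*x - 16*sqrt(2) - 2)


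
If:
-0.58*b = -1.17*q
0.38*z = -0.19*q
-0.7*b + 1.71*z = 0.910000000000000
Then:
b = -0.81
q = -0.40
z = 0.20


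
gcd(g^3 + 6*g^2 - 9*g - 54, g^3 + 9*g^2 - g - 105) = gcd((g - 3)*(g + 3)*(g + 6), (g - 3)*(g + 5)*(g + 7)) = g - 3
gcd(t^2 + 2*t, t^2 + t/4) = t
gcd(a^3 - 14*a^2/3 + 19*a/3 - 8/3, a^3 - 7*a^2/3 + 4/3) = a - 1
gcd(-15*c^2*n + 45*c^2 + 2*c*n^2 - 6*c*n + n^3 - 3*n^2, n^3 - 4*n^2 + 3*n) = n - 3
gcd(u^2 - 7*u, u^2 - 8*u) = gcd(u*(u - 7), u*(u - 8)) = u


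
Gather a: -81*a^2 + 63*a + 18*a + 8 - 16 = -81*a^2 + 81*a - 8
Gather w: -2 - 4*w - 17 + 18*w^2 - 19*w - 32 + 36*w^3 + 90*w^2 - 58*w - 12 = 36*w^3 + 108*w^2 - 81*w - 63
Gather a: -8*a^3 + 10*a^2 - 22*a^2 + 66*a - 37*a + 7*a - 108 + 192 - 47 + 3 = -8*a^3 - 12*a^2 + 36*a + 40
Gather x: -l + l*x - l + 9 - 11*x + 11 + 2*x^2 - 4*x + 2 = -2*l + 2*x^2 + x*(l - 15) + 22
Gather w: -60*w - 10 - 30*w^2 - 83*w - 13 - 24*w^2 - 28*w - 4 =-54*w^2 - 171*w - 27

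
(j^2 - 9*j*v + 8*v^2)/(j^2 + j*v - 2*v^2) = (j - 8*v)/(j + 2*v)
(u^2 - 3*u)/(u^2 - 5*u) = (u - 3)/(u - 5)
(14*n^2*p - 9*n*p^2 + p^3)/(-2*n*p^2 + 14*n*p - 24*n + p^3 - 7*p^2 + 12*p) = p*(-7*n + p)/(p^2 - 7*p + 12)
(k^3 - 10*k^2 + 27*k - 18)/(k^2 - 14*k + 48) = (k^2 - 4*k + 3)/(k - 8)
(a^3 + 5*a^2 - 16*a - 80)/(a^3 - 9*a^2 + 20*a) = (a^2 + 9*a + 20)/(a*(a - 5))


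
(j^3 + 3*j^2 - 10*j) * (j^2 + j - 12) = j^5 + 4*j^4 - 19*j^3 - 46*j^2 + 120*j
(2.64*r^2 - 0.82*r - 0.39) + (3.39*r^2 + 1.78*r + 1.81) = 6.03*r^2 + 0.96*r + 1.42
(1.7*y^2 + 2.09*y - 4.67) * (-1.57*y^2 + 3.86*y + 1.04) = -2.669*y^4 + 3.2807*y^3 + 17.1673*y^2 - 15.8526*y - 4.8568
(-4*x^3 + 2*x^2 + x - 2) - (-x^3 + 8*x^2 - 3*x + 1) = -3*x^3 - 6*x^2 + 4*x - 3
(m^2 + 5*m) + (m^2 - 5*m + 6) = 2*m^2 + 6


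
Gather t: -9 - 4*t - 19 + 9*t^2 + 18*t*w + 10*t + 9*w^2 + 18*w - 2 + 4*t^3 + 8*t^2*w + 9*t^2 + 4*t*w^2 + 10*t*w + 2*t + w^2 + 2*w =4*t^3 + t^2*(8*w + 18) + t*(4*w^2 + 28*w + 8) + 10*w^2 + 20*w - 30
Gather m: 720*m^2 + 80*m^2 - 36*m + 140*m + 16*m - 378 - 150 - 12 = 800*m^2 + 120*m - 540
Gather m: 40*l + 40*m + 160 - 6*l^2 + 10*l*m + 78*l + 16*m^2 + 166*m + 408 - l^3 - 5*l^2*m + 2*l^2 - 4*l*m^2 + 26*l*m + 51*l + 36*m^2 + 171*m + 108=-l^3 - 4*l^2 + 169*l + m^2*(52 - 4*l) + m*(-5*l^2 + 36*l + 377) + 676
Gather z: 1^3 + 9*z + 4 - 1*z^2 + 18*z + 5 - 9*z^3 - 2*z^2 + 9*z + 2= -9*z^3 - 3*z^2 + 36*z + 12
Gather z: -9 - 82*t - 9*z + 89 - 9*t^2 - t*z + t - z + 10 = -9*t^2 - 81*t + z*(-t - 10) + 90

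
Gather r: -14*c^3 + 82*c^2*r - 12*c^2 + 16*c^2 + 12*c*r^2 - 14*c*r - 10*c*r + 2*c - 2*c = -14*c^3 + 4*c^2 + 12*c*r^2 + r*(82*c^2 - 24*c)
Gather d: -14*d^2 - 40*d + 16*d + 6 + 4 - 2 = -14*d^2 - 24*d + 8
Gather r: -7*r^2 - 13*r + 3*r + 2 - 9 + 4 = -7*r^2 - 10*r - 3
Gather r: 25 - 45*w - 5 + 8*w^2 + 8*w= 8*w^2 - 37*w + 20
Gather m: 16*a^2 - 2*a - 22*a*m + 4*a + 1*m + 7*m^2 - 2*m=16*a^2 + 2*a + 7*m^2 + m*(-22*a - 1)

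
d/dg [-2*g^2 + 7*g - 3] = 7 - 4*g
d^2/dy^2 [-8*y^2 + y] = -16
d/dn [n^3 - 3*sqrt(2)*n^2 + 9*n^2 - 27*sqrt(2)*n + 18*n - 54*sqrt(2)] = 3*n^2 - 6*sqrt(2)*n + 18*n - 27*sqrt(2) + 18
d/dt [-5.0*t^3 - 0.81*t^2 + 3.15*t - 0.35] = -15.0*t^2 - 1.62*t + 3.15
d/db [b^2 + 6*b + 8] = 2*b + 6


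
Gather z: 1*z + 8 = z + 8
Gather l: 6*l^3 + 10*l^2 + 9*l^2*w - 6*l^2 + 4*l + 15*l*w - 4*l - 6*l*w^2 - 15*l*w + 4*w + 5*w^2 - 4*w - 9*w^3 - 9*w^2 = 6*l^3 + l^2*(9*w + 4) - 6*l*w^2 - 9*w^3 - 4*w^2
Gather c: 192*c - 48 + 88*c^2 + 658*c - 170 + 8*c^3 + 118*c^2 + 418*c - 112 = 8*c^3 + 206*c^2 + 1268*c - 330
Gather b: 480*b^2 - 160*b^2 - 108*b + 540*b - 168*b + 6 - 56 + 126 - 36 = 320*b^2 + 264*b + 40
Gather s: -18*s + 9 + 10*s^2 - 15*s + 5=10*s^2 - 33*s + 14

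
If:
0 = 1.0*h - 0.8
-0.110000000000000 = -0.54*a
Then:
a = 0.20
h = 0.80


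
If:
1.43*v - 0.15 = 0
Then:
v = 0.10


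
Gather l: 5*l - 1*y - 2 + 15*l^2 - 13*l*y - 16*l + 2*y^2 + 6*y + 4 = 15*l^2 + l*(-13*y - 11) + 2*y^2 + 5*y + 2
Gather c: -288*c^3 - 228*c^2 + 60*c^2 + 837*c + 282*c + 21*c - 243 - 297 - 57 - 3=-288*c^3 - 168*c^2 + 1140*c - 600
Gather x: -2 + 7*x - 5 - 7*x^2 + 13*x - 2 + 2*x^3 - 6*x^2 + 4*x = 2*x^3 - 13*x^2 + 24*x - 9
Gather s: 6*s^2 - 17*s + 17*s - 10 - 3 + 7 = 6*s^2 - 6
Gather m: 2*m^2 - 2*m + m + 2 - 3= 2*m^2 - m - 1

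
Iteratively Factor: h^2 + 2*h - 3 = (h - 1)*(h + 3)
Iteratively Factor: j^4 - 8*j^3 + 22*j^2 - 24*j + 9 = (j - 3)*(j^3 - 5*j^2 + 7*j - 3) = (j - 3)*(j - 1)*(j^2 - 4*j + 3) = (j - 3)*(j - 1)^2*(j - 3)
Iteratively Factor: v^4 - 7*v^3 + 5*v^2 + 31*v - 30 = (v + 2)*(v^3 - 9*v^2 + 23*v - 15) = (v - 3)*(v + 2)*(v^2 - 6*v + 5) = (v - 5)*(v - 3)*(v + 2)*(v - 1)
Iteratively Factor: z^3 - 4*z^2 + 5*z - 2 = (z - 1)*(z^2 - 3*z + 2) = (z - 1)^2*(z - 2)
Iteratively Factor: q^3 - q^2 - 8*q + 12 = (q - 2)*(q^2 + q - 6) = (q - 2)*(q + 3)*(q - 2)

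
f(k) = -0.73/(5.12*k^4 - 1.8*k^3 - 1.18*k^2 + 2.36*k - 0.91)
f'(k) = -0.73*(-20.48*k^3 + 5.4*k^2 + 2.36*k - 2.36)/(5.12*k^4 - 1.8*k^3 - 1.18*k^2 + 2.36*k - 0.91)^2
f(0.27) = 1.99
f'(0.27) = 9.39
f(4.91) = -0.00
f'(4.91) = 0.00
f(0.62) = -1.71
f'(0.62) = 14.81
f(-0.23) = 0.49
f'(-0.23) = 0.79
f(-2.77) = -0.00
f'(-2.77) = -0.00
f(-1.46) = -0.03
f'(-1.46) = -0.10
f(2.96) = -0.00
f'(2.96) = 0.00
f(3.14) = -0.00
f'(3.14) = 0.00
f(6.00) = -0.00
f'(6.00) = 0.00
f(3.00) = -0.00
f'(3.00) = 0.00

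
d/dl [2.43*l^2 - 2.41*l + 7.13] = 4.86*l - 2.41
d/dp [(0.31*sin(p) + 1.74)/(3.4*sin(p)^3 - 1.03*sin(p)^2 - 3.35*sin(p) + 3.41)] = (-2.108*sin(p)^3 - 17.4287*sin(p)^2 + 3.5844*sin(p) + 6.8861)*cos(p)/(11.56*sin(p)^6 - 7.004*sin(p)^5 - 21.7191*sin(p)^4 + 30.089*sin(p)^3 + 4.1979*sin(p)^2 - 22.847*sin(p) + 11.6281)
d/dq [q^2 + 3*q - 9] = 2*q + 3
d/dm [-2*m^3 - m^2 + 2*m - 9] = -6*m^2 - 2*m + 2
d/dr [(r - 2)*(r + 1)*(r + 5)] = 3*r^2 + 8*r - 7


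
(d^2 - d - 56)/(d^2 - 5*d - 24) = (d + 7)/(d + 3)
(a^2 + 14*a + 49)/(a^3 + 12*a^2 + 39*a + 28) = (a + 7)/(a^2 + 5*a + 4)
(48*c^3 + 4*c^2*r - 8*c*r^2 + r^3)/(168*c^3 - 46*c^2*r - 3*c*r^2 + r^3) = (2*c + r)/(7*c + r)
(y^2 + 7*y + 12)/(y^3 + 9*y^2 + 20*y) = (y + 3)/(y*(y + 5))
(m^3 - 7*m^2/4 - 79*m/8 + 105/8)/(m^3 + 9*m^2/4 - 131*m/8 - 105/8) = (4*m^2 + 7*m - 15)/(4*m^2 + 23*m + 15)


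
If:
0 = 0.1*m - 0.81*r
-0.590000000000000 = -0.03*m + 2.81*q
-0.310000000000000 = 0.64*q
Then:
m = -25.70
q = -0.48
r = -3.17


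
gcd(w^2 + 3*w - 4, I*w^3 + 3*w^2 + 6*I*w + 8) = 1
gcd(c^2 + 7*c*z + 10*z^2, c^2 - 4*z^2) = c + 2*z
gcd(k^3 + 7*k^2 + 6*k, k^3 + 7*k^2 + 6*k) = k^3 + 7*k^2 + 6*k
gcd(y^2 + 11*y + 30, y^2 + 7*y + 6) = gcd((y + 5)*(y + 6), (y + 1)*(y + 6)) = y + 6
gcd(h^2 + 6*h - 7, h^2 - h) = h - 1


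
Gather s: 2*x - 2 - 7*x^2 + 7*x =-7*x^2 + 9*x - 2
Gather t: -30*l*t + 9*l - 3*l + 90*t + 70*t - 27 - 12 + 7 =6*l + t*(160 - 30*l) - 32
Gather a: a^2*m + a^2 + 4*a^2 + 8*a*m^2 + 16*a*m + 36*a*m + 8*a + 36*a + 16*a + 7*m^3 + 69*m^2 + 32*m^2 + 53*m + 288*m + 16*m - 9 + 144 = a^2*(m + 5) + a*(8*m^2 + 52*m + 60) + 7*m^3 + 101*m^2 + 357*m + 135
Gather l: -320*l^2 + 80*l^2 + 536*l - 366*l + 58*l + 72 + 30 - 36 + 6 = -240*l^2 + 228*l + 72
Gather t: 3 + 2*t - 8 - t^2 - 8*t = -t^2 - 6*t - 5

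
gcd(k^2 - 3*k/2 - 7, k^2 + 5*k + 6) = k + 2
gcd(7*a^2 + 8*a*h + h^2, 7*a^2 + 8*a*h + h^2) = 7*a^2 + 8*a*h + h^2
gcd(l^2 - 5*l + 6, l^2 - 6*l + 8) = l - 2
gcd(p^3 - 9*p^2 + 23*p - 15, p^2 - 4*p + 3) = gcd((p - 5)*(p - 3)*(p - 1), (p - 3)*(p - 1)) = p^2 - 4*p + 3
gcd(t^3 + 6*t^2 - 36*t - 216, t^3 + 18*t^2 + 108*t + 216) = t^2 + 12*t + 36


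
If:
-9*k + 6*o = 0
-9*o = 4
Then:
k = -8/27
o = -4/9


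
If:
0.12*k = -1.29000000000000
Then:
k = -10.75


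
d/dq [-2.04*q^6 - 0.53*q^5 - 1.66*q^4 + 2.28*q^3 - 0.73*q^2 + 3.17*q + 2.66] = -12.24*q^5 - 2.65*q^4 - 6.64*q^3 + 6.84*q^2 - 1.46*q + 3.17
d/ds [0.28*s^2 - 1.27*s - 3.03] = 0.56*s - 1.27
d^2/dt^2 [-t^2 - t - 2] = -2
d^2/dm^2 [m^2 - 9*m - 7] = 2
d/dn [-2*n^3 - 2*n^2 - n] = -6*n^2 - 4*n - 1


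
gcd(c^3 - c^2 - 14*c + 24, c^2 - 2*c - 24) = c + 4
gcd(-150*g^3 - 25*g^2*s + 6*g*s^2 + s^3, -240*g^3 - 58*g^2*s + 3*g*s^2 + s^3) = 30*g^2 + 11*g*s + s^2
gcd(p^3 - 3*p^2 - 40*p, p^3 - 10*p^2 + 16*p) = p^2 - 8*p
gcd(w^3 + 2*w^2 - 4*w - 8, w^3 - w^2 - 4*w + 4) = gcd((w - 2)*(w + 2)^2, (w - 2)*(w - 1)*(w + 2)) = w^2 - 4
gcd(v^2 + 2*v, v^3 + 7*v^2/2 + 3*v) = v^2 + 2*v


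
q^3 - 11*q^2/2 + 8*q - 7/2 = (q - 7/2)*(q - 1)^2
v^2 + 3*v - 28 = (v - 4)*(v + 7)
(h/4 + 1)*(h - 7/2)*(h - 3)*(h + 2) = h^4/4 - h^3/8 - 41*h^2/8 + 11*h/4 + 21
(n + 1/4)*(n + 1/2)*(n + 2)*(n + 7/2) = n^4 + 25*n^3/4 + 45*n^2/4 + 95*n/16 + 7/8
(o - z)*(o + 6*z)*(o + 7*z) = o^3 + 12*o^2*z + 29*o*z^2 - 42*z^3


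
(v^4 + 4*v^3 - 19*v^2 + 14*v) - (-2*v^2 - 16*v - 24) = v^4 + 4*v^3 - 17*v^2 + 30*v + 24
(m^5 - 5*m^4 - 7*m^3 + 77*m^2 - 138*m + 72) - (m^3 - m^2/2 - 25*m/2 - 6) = m^5 - 5*m^4 - 8*m^3 + 155*m^2/2 - 251*m/2 + 78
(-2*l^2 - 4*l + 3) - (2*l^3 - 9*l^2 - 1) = -2*l^3 + 7*l^2 - 4*l + 4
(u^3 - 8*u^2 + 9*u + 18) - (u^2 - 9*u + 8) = u^3 - 9*u^2 + 18*u + 10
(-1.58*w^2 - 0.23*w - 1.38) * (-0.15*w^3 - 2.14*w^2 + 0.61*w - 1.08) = 0.237*w^5 + 3.4157*w^4 - 0.2646*w^3 + 4.5193*w^2 - 0.5934*w + 1.4904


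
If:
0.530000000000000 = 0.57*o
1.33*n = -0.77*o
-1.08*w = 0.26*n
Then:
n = -0.54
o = 0.93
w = 0.13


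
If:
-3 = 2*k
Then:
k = -3/2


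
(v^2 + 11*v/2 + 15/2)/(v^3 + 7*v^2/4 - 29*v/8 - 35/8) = 4*(v + 3)/(4*v^2 - 3*v - 7)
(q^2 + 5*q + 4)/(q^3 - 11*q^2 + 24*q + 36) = (q + 4)/(q^2 - 12*q + 36)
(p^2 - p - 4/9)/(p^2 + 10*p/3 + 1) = (p - 4/3)/(p + 3)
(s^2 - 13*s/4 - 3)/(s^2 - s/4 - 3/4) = (s - 4)/(s - 1)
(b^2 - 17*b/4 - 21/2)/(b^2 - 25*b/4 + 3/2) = (4*b + 7)/(4*b - 1)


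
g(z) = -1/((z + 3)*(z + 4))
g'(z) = 1/((z + 3)*(z + 4)^2) + 1/((z + 3)^2*(z + 4)) = (2*z + 7)/((z + 3)^2*(z + 4)^2)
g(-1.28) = -0.21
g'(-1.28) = 0.20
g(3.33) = -0.02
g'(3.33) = 0.01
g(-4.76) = -0.75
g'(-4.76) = -1.41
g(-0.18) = -0.09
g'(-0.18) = 0.06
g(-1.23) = -0.20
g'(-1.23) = 0.19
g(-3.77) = 5.65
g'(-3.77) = -17.22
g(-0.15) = -0.09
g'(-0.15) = 0.06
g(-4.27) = -2.92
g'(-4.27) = -13.10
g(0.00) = -0.08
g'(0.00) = 0.05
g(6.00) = -0.01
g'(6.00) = 0.00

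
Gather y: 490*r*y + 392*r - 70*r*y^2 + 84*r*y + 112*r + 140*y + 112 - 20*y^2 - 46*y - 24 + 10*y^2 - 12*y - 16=504*r + y^2*(-70*r - 10) + y*(574*r + 82) + 72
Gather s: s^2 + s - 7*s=s^2 - 6*s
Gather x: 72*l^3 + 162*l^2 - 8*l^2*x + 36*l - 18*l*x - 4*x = 72*l^3 + 162*l^2 + 36*l + x*(-8*l^2 - 18*l - 4)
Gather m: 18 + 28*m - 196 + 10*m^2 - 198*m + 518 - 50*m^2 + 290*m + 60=-40*m^2 + 120*m + 400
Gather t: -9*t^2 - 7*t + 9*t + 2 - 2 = -9*t^2 + 2*t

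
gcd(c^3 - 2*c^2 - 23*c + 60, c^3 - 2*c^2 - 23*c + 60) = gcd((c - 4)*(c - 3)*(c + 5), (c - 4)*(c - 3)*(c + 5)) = c^3 - 2*c^2 - 23*c + 60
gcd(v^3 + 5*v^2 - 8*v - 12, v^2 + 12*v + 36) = v + 6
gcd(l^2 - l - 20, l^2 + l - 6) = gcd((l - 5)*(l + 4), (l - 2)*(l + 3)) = 1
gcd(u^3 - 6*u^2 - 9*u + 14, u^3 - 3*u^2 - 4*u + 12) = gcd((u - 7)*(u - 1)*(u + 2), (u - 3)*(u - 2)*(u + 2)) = u + 2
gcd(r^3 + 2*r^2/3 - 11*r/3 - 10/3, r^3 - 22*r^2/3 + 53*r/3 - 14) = r - 2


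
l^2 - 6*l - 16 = (l - 8)*(l + 2)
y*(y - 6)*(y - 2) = y^3 - 8*y^2 + 12*y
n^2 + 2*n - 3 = (n - 1)*(n + 3)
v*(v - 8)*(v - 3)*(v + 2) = v^4 - 9*v^3 + 2*v^2 + 48*v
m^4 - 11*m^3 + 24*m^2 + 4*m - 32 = (m - 8)*(m - 2)^2*(m + 1)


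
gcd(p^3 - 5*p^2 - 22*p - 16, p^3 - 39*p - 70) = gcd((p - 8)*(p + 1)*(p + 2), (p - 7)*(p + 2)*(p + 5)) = p + 2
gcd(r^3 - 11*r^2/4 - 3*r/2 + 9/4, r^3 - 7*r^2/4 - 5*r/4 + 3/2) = r^2 + r/4 - 3/4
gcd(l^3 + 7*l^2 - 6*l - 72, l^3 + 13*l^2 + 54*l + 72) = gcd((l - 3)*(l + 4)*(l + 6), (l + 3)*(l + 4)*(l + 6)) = l^2 + 10*l + 24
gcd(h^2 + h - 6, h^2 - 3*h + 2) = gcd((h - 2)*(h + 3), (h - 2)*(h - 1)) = h - 2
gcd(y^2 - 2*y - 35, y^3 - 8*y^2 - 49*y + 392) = y - 7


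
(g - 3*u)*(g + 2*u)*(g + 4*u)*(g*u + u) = g^4*u + 3*g^3*u^2 + g^3*u - 10*g^2*u^3 + 3*g^2*u^2 - 24*g*u^4 - 10*g*u^3 - 24*u^4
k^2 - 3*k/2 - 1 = (k - 2)*(k + 1/2)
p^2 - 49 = (p - 7)*(p + 7)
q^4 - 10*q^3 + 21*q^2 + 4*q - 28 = (q - 7)*(q - 2)^2*(q + 1)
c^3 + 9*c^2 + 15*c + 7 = (c + 1)^2*(c + 7)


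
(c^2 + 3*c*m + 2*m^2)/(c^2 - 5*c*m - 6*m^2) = (c + 2*m)/(c - 6*m)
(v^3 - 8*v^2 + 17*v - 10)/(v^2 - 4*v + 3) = (v^2 - 7*v + 10)/(v - 3)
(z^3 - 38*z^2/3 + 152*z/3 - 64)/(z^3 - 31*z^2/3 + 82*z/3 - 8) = (3*z - 8)/(3*z - 1)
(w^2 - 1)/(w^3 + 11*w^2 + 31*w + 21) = (w - 1)/(w^2 + 10*w + 21)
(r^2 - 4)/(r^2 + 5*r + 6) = (r - 2)/(r + 3)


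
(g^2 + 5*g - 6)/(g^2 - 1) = (g + 6)/(g + 1)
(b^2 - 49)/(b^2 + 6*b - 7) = (b - 7)/(b - 1)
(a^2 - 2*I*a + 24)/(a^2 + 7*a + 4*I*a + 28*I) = (a - 6*I)/(a + 7)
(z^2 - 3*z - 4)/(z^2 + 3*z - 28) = (z + 1)/(z + 7)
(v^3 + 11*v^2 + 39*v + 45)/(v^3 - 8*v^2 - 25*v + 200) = (v^2 + 6*v + 9)/(v^2 - 13*v + 40)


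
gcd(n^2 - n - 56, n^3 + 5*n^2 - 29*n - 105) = n + 7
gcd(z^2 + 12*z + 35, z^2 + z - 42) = z + 7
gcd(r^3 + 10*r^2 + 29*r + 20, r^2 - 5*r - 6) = r + 1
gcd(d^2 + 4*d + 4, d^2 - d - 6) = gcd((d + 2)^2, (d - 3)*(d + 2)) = d + 2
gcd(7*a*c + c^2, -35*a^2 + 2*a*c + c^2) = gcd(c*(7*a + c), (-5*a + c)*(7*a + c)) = 7*a + c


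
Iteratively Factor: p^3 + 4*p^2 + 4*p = (p + 2)*(p^2 + 2*p) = (p + 2)^2*(p)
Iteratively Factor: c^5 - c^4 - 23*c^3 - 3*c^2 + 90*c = (c - 5)*(c^4 + 4*c^3 - 3*c^2 - 18*c) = (c - 5)*(c + 3)*(c^3 + c^2 - 6*c) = c*(c - 5)*(c + 3)*(c^2 + c - 6) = c*(c - 5)*(c + 3)^2*(c - 2)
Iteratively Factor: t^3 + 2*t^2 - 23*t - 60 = (t + 4)*(t^2 - 2*t - 15) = (t - 5)*(t + 4)*(t + 3)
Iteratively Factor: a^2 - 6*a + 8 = (a - 4)*(a - 2)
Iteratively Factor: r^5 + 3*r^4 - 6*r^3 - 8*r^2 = (r + 4)*(r^4 - r^3 - 2*r^2) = (r + 1)*(r + 4)*(r^3 - 2*r^2) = r*(r + 1)*(r + 4)*(r^2 - 2*r) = r^2*(r + 1)*(r + 4)*(r - 2)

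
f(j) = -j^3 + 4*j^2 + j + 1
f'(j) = -3*j^2 + 8*j + 1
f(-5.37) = 265.83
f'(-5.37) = -128.47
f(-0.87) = 3.82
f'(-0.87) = -8.23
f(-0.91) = 4.16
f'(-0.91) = -8.76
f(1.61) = 8.81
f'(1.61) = 6.10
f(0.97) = 4.82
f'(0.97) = 5.94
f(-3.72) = 104.11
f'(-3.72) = -70.28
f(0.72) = 3.42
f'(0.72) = 5.20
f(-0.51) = 1.66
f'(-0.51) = -3.86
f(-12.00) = 2293.00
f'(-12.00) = -527.00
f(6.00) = -65.00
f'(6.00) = -59.00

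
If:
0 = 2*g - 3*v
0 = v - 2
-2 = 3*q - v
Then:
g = 3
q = 0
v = 2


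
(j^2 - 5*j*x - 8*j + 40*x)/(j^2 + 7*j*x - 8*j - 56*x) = (j - 5*x)/(j + 7*x)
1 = 1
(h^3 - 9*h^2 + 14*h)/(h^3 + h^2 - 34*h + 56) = h*(h - 7)/(h^2 + 3*h - 28)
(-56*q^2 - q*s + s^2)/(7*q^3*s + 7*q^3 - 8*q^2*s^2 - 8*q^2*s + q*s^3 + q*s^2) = (-56*q^2 - q*s + s^2)/(q*(7*q^2*s + 7*q^2 - 8*q*s^2 - 8*q*s + s^3 + s^2))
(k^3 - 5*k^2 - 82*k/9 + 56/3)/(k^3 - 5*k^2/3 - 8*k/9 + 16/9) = (3*k^2 - 11*k - 42)/(3*k^2 - k - 4)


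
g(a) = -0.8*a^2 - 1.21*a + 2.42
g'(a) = -1.6*a - 1.21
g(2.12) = -3.74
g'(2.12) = -4.60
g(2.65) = -6.40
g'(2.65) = -5.45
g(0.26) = 2.05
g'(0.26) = -1.63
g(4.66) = -20.59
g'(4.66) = -8.67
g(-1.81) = 1.99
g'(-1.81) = 1.69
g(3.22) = -9.77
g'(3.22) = -6.36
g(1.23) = -0.28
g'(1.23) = -3.18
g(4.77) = -21.55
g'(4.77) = -8.84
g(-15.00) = -159.43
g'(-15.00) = 22.79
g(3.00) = -8.41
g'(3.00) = -6.01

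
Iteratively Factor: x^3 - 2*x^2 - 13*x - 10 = (x - 5)*(x^2 + 3*x + 2) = (x - 5)*(x + 1)*(x + 2)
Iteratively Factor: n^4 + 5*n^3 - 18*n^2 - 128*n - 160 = (n + 2)*(n^3 + 3*n^2 - 24*n - 80) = (n + 2)*(n + 4)*(n^2 - n - 20) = (n + 2)*(n + 4)^2*(n - 5)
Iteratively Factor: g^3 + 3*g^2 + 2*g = (g + 1)*(g^2 + 2*g) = g*(g + 1)*(g + 2)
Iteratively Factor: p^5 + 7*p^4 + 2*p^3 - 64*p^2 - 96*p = (p - 3)*(p^4 + 10*p^3 + 32*p^2 + 32*p) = (p - 3)*(p + 2)*(p^3 + 8*p^2 + 16*p) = p*(p - 3)*(p + 2)*(p^2 + 8*p + 16) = p*(p - 3)*(p + 2)*(p + 4)*(p + 4)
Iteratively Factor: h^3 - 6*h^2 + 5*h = (h - 1)*(h^2 - 5*h) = h*(h - 1)*(h - 5)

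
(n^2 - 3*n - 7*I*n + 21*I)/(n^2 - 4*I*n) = (n^2 - 3*n - 7*I*n + 21*I)/(n*(n - 4*I))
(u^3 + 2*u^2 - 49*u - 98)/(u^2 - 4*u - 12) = (u^2 - 49)/(u - 6)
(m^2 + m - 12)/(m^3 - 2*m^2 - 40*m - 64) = (m - 3)/(m^2 - 6*m - 16)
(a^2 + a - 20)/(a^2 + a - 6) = (a^2 + a - 20)/(a^2 + a - 6)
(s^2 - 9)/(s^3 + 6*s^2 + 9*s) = (s - 3)/(s*(s + 3))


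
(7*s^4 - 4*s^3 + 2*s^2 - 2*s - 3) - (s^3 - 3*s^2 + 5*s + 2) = 7*s^4 - 5*s^3 + 5*s^2 - 7*s - 5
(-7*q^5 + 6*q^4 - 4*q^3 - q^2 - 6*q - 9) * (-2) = 14*q^5 - 12*q^4 + 8*q^3 + 2*q^2 + 12*q + 18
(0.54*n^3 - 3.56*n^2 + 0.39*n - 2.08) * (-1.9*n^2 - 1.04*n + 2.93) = -1.026*n^5 + 6.2024*n^4 + 4.5436*n^3 - 6.8844*n^2 + 3.3059*n - 6.0944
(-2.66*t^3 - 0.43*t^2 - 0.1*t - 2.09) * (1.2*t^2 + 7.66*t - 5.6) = -3.192*t^5 - 20.8916*t^4 + 11.4822*t^3 - 0.866*t^2 - 15.4494*t + 11.704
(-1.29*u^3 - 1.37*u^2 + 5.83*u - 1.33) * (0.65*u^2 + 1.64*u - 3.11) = -0.8385*u^5 - 3.0061*u^4 + 5.5546*u^3 + 12.9574*u^2 - 20.3125*u + 4.1363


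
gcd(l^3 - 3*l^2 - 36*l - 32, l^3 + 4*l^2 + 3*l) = l + 1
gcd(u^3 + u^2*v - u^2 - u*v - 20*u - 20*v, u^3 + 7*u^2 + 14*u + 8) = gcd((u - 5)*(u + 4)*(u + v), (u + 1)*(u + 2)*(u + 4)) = u + 4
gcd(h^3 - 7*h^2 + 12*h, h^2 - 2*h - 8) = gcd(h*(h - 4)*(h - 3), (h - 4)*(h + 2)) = h - 4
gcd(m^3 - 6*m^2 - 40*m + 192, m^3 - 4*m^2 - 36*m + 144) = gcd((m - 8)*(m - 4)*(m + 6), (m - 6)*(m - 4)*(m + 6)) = m^2 + 2*m - 24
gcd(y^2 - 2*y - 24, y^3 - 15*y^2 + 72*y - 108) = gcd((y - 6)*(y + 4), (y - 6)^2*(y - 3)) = y - 6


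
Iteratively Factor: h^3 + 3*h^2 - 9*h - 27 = (h + 3)*(h^2 - 9) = (h - 3)*(h + 3)*(h + 3)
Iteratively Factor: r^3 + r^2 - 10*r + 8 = (r - 2)*(r^2 + 3*r - 4) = (r - 2)*(r + 4)*(r - 1)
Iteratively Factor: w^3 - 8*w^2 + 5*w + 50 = (w - 5)*(w^2 - 3*w - 10) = (w - 5)*(w + 2)*(w - 5)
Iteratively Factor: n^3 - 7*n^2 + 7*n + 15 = (n - 3)*(n^2 - 4*n - 5) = (n - 5)*(n - 3)*(n + 1)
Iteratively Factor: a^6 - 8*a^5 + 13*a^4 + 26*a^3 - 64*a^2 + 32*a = (a - 1)*(a^5 - 7*a^4 + 6*a^3 + 32*a^2 - 32*a) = (a - 4)*(a - 1)*(a^4 - 3*a^3 - 6*a^2 + 8*a) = (a - 4)*(a - 1)*(a + 2)*(a^3 - 5*a^2 + 4*a) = (a - 4)^2*(a - 1)*(a + 2)*(a^2 - a) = (a - 4)^2*(a - 1)^2*(a + 2)*(a)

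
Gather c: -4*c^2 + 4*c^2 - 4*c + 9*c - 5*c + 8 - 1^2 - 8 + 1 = 0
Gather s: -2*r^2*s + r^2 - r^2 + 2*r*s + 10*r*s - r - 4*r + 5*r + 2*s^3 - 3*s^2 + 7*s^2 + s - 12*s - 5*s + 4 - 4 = 2*s^3 + 4*s^2 + s*(-2*r^2 + 12*r - 16)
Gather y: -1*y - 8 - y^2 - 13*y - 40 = -y^2 - 14*y - 48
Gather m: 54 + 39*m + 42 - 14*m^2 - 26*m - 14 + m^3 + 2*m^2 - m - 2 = m^3 - 12*m^2 + 12*m + 80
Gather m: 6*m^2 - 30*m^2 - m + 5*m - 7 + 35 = -24*m^2 + 4*m + 28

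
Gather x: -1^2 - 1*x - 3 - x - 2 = -2*x - 6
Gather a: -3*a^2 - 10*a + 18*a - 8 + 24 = -3*a^2 + 8*a + 16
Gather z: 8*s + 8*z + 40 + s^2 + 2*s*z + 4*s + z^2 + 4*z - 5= s^2 + 12*s + z^2 + z*(2*s + 12) + 35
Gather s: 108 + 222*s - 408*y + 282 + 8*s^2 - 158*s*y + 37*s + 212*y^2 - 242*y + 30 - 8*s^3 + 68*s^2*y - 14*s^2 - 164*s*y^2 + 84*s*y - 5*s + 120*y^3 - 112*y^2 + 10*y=-8*s^3 + s^2*(68*y - 6) + s*(-164*y^2 - 74*y + 254) + 120*y^3 + 100*y^2 - 640*y + 420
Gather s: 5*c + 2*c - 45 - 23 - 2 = 7*c - 70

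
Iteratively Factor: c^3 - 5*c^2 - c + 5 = (c + 1)*(c^2 - 6*c + 5) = (c - 1)*(c + 1)*(c - 5)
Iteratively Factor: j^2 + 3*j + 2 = (j + 2)*(j + 1)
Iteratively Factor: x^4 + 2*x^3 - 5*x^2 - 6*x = (x - 2)*(x^3 + 4*x^2 + 3*x) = (x - 2)*(x + 1)*(x^2 + 3*x) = (x - 2)*(x + 1)*(x + 3)*(x)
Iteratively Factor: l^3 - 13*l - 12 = (l + 3)*(l^2 - 3*l - 4) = (l - 4)*(l + 3)*(l + 1)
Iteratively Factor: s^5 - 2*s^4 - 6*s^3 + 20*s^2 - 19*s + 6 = (s - 1)*(s^4 - s^3 - 7*s^2 + 13*s - 6) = (s - 1)^2*(s^3 - 7*s + 6) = (s - 1)^2*(s + 3)*(s^2 - 3*s + 2) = (s - 1)^3*(s + 3)*(s - 2)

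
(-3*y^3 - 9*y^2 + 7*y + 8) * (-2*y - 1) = 6*y^4 + 21*y^3 - 5*y^2 - 23*y - 8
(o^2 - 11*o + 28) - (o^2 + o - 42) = 70 - 12*o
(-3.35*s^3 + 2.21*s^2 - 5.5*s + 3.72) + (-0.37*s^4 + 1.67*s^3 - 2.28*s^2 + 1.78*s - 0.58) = -0.37*s^4 - 1.68*s^3 - 0.0699999999999998*s^2 - 3.72*s + 3.14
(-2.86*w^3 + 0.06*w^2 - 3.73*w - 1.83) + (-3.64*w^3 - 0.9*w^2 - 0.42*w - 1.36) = -6.5*w^3 - 0.84*w^2 - 4.15*w - 3.19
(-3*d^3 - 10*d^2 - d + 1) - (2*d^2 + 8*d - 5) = -3*d^3 - 12*d^2 - 9*d + 6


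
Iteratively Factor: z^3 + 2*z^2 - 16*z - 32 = (z + 2)*(z^2 - 16) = (z + 2)*(z + 4)*(z - 4)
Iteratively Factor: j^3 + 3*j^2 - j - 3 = (j + 1)*(j^2 + 2*j - 3) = (j + 1)*(j + 3)*(j - 1)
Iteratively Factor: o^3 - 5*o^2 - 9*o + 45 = (o - 5)*(o^2 - 9) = (o - 5)*(o + 3)*(o - 3)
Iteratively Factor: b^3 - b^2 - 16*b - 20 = (b + 2)*(b^2 - 3*b - 10) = (b + 2)^2*(b - 5)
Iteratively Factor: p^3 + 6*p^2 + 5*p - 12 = (p + 3)*(p^2 + 3*p - 4) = (p + 3)*(p + 4)*(p - 1)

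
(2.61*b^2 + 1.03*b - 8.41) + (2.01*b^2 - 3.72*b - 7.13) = 4.62*b^2 - 2.69*b - 15.54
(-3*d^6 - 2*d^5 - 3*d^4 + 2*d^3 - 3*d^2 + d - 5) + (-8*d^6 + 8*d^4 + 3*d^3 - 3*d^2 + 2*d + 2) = -11*d^6 - 2*d^5 + 5*d^4 + 5*d^3 - 6*d^2 + 3*d - 3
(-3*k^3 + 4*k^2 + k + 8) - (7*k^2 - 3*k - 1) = -3*k^3 - 3*k^2 + 4*k + 9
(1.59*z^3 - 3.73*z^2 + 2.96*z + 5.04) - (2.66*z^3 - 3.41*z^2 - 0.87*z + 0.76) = -1.07*z^3 - 0.32*z^2 + 3.83*z + 4.28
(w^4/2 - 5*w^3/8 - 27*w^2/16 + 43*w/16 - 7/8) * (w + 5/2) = w^5/2 + 5*w^4/8 - 13*w^3/4 - 49*w^2/32 + 187*w/32 - 35/16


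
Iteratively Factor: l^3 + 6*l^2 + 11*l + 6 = (l + 2)*(l^2 + 4*l + 3) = (l + 2)*(l + 3)*(l + 1)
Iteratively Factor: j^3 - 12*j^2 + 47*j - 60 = (j - 5)*(j^2 - 7*j + 12) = (j - 5)*(j - 4)*(j - 3)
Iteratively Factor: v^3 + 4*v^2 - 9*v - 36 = (v + 4)*(v^2 - 9) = (v + 3)*(v + 4)*(v - 3)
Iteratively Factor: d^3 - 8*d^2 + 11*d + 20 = (d + 1)*(d^2 - 9*d + 20) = (d - 4)*(d + 1)*(d - 5)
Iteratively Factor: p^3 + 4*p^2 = (p + 4)*(p^2) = p*(p + 4)*(p)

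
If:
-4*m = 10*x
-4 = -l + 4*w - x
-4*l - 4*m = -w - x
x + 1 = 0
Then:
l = -49/15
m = 5/2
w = -31/15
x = -1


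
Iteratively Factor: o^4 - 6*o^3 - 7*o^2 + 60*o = (o + 3)*(o^3 - 9*o^2 + 20*o) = o*(o + 3)*(o^2 - 9*o + 20) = o*(o - 4)*(o + 3)*(o - 5)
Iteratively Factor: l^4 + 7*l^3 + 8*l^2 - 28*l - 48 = (l - 2)*(l^3 + 9*l^2 + 26*l + 24) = (l - 2)*(l + 3)*(l^2 + 6*l + 8) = (l - 2)*(l + 2)*(l + 3)*(l + 4)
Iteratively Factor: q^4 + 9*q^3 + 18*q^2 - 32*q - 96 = (q + 4)*(q^3 + 5*q^2 - 2*q - 24) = (q - 2)*(q + 4)*(q^2 + 7*q + 12) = (q - 2)*(q + 3)*(q + 4)*(q + 4)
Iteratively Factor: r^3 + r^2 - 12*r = (r + 4)*(r^2 - 3*r) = r*(r + 4)*(r - 3)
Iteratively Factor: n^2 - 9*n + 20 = (n - 4)*(n - 5)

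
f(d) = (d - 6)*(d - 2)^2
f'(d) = (d - 6)*(2*d - 4) + (d - 2)^2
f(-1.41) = -86.16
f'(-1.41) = 62.16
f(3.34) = -4.78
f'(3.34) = -5.33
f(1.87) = -0.07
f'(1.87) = 1.09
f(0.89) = -6.30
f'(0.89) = 12.58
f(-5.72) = -698.49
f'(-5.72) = 240.56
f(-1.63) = -100.54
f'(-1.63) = 68.57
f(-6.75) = -976.17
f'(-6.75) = 299.69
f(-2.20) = -144.65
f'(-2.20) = 86.52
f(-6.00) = -768.00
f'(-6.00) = 256.00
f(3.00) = -3.00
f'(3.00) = -5.00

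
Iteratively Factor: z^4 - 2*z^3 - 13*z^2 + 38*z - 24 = (z - 2)*(z^3 - 13*z + 12) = (z - 2)*(z + 4)*(z^2 - 4*z + 3) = (z - 3)*(z - 2)*(z + 4)*(z - 1)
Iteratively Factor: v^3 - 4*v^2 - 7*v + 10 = (v - 1)*(v^2 - 3*v - 10) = (v - 5)*(v - 1)*(v + 2)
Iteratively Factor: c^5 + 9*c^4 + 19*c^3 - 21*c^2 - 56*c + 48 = (c - 1)*(c^4 + 10*c^3 + 29*c^2 + 8*c - 48) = (c - 1)*(c + 4)*(c^3 + 6*c^2 + 5*c - 12) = (c - 1)*(c + 4)^2*(c^2 + 2*c - 3) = (c - 1)*(c + 3)*(c + 4)^2*(c - 1)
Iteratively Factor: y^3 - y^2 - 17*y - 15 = (y - 5)*(y^2 + 4*y + 3) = (y - 5)*(y + 3)*(y + 1)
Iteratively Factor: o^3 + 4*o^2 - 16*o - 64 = (o + 4)*(o^2 - 16) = (o + 4)^2*(o - 4)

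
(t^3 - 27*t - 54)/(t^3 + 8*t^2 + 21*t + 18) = (t - 6)/(t + 2)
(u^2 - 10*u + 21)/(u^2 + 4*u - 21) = (u - 7)/(u + 7)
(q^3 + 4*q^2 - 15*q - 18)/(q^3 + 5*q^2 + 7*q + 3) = (q^2 + 3*q - 18)/(q^2 + 4*q + 3)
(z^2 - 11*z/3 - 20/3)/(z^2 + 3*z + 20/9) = 3*(z - 5)/(3*z + 5)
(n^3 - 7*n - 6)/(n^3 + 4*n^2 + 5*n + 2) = (n - 3)/(n + 1)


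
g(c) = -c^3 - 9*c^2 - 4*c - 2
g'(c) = -3*c^2 - 18*c - 4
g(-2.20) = -26.11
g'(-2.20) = 21.08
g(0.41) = -5.22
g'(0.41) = -11.88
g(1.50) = -31.62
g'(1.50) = -37.75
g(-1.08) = -6.92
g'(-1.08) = 11.94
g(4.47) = -289.02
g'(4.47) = -144.40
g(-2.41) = -30.64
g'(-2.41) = 21.96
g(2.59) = -90.11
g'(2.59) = -70.74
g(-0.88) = -4.77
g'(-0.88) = 9.52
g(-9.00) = 34.00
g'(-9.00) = -85.00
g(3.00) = -122.00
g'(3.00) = -85.00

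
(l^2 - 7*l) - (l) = l^2 - 8*l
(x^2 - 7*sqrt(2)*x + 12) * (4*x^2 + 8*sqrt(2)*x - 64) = 4*x^4 - 20*sqrt(2)*x^3 - 128*x^2 + 544*sqrt(2)*x - 768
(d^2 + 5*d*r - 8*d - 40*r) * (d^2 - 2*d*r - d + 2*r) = d^4 + 3*d^3*r - 9*d^3 - 10*d^2*r^2 - 27*d^2*r + 8*d^2 + 90*d*r^2 + 24*d*r - 80*r^2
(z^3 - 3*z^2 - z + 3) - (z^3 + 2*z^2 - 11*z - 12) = -5*z^2 + 10*z + 15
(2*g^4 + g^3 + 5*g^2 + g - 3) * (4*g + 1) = 8*g^5 + 6*g^4 + 21*g^3 + 9*g^2 - 11*g - 3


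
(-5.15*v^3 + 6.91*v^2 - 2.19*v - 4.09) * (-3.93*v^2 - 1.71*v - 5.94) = 20.2395*v^5 - 18.3498*v^4 + 27.3816*v^3 - 21.2268*v^2 + 20.0025*v + 24.2946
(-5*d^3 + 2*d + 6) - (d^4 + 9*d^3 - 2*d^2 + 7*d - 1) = -d^4 - 14*d^3 + 2*d^2 - 5*d + 7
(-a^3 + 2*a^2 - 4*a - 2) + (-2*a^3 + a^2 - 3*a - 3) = -3*a^3 + 3*a^2 - 7*a - 5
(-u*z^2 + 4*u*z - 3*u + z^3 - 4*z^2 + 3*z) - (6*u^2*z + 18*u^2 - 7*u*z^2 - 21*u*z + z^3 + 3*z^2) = -6*u^2*z - 18*u^2 + 6*u*z^2 + 25*u*z - 3*u - 7*z^2 + 3*z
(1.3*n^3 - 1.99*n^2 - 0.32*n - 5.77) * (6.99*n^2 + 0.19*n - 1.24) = 9.087*n^5 - 13.6631*n^4 - 4.2269*n^3 - 37.9255*n^2 - 0.6995*n + 7.1548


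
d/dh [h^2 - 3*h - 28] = 2*h - 3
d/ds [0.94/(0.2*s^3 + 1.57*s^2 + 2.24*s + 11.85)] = (-0.564*s^2 - 2.9516*s - 2.1056)/(0.2*s^3 + 1.57*s^2 + 2.24*s + 11.85)^2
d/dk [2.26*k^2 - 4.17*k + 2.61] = 4.52*k - 4.17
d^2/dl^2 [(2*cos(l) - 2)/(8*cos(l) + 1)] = 18*(-cos(l) + 4*cos(2*l) - 12)/(8*cos(l) + 1)^3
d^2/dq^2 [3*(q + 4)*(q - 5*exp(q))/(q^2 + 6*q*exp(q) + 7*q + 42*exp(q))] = 3*(2*(q + 4)*(q - 5*exp(q))*(6*q*exp(q) + 2*q + 48*exp(q) + 7)^2 + (-5*(q + 4)*exp(q) - 10*exp(q) + 2)*(q^2 + 6*q*exp(q) + 7*q + 42*exp(q))^2 + 2*(-(q + 4)*(q - 5*exp(q))*(3*q*exp(q) + 27*exp(q) + 1) + (q + 4)*(5*exp(q) - 1)*(6*q*exp(q) + 2*q + 48*exp(q) + 7) - (q - 5*exp(q))*(6*q*exp(q) + 2*q + 48*exp(q) + 7))*(q^2 + 6*q*exp(q) + 7*q + 42*exp(q)))/(q^2 + 6*q*exp(q) + 7*q + 42*exp(q))^3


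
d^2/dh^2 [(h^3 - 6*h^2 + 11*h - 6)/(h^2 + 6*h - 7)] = 180/(h^3 + 21*h^2 + 147*h + 343)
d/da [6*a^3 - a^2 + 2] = 2*a*(9*a - 1)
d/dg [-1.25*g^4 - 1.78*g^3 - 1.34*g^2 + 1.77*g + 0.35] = -5.0*g^3 - 5.34*g^2 - 2.68*g + 1.77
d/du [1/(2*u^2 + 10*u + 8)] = (-u - 5/2)/(u^2 + 5*u + 4)^2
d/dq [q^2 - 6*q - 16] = 2*q - 6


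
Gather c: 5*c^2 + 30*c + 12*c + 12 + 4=5*c^2 + 42*c + 16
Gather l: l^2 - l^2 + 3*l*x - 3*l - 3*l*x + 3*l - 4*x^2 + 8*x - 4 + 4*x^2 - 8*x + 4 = 0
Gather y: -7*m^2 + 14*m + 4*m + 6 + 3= -7*m^2 + 18*m + 9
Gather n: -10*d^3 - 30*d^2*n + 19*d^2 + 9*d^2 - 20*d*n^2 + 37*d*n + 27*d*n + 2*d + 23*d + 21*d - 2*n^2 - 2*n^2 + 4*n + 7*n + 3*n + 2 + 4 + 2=-10*d^3 + 28*d^2 + 46*d + n^2*(-20*d - 4) + n*(-30*d^2 + 64*d + 14) + 8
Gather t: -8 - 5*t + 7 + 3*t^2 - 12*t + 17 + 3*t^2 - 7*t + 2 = 6*t^2 - 24*t + 18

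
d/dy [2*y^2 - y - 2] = 4*y - 1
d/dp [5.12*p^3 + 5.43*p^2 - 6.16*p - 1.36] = 15.36*p^2 + 10.86*p - 6.16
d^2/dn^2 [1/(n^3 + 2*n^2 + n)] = 2*(6*n^2 + 4*n + 1)/(n^3*(n^4 + 4*n^3 + 6*n^2 + 4*n + 1))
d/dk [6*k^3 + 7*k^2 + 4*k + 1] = 18*k^2 + 14*k + 4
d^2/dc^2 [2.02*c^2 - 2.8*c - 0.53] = 4.04000000000000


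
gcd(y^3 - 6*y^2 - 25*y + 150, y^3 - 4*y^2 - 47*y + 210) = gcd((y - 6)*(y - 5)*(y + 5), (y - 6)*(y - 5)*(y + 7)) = y^2 - 11*y + 30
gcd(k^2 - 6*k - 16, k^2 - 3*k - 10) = k + 2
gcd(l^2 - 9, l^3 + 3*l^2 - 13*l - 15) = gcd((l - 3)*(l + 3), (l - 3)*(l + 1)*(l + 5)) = l - 3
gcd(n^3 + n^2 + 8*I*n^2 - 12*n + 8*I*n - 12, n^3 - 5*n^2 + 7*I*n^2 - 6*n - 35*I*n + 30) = n + 6*I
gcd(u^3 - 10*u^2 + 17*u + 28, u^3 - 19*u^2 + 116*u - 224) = u^2 - 11*u + 28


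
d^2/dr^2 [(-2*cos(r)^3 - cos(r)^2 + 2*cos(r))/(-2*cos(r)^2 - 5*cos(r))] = (-8*sin(r)^4 + 198*sin(r)^2 - 90*cos(r) - 15*cos(3*r) - 126)/(2*cos(r) + 5)^3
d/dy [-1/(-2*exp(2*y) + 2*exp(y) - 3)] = (2 - 4*exp(y))*exp(y)/(2*exp(2*y) - 2*exp(y) + 3)^2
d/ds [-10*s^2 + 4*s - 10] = 4 - 20*s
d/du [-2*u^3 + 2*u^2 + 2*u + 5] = -6*u^2 + 4*u + 2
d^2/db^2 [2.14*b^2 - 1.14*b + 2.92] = 4.28000000000000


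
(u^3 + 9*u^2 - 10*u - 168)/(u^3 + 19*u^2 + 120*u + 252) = (u - 4)/(u + 6)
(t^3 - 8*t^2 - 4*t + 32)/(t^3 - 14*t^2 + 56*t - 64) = (t + 2)/(t - 4)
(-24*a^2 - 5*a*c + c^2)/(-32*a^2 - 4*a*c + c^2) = (3*a + c)/(4*a + c)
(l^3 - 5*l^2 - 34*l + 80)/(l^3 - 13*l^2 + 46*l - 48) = (l + 5)/(l - 3)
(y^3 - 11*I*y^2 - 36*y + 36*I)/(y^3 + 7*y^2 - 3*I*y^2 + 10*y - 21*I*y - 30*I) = (y^2 - 8*I*y - 12)/(y^2 + 7*y + 10)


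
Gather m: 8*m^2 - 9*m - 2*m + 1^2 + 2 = 8*m^2 - 11*m + 3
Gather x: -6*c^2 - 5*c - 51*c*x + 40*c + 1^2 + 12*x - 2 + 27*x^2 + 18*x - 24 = -6*c^2 + 35*c + 27*x^2 + x*(30 - 51*c) - 25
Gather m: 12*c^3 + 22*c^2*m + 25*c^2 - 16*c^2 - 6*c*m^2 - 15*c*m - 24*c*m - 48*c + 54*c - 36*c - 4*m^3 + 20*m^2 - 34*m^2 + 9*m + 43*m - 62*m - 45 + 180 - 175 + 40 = 12*c^3 + 9*c^2 - 30*c - 4*m^3 + m^2*(-6*c - 14) + m*(22*c^2 - 39*c - 10)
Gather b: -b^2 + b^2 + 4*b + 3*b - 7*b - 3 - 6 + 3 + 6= 0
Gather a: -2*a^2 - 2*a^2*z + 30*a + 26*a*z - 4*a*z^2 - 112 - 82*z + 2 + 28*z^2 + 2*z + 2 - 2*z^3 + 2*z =a^2*(-2*z - 2) + a*(-4*z^2 + 26*z + 30) - 2*z^3 + 28*z^2 - 78*z - 108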